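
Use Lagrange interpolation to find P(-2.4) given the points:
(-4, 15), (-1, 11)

Lagrange interpolation formula:
P(x) = Σ yᵢ × Lᵢ(x)
where Lᵢ(x) = Π_{j≠i} (x - xⱼ)/(xᵢ - xⱼ)

L_0(-2.4) = (-2.4 - (-1))/(-4 - (-1)) = 0.466667
L_1(-2.4) = (-2.4 - (-4))/(-1 - (-4)) = 0.533333

P(-2.4) = 15×L_0(-2.4) + 11×L_1(-2.4)
P(-2.4) = 12.866667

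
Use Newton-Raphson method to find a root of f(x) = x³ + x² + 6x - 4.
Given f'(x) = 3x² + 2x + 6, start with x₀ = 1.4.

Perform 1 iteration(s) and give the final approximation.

f(x) = x³ + x² + 6x - 4
f'(x) = 3x² + 2x + 6
x₀ = 1.4

Newton-Raphson formula: x_{n+1} = x_n - f(x_n)/f'(x_n)

Iteration 1:
  f(1.400000) = 9.104000
  f'(1.400000) = 14.680000
  x_1 = 1.400000 - 9.104000/14.680000 = 0.779837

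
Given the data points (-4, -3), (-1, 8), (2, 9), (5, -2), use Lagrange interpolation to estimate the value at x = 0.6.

Lagrange interpolation formula:
P(x) = Σ yᵢ × Lᵢ(x)
where Lᵢ(x) = Π_{j≠i} (x - xⱼ)/(xᵢ - xⱼ)

L_0(0.6) = (0.6 - (-1))/(-4 - (-1)) × (0.6 - 2)/(-4 - 2) × (0.6 - 5)/(-4 - 5) = -0.060840
L_1(0.6) = (0.6 - (-4))/(-1 - (-4)) × (0.6 - 2)/(-1 - 2) × (0.6 - 5)/(-1 - 5) = 0.524741
L_2(0.6) = (0.6 - (-4))/(2 - (-4)) × (0.6 - (-1))/(2 - (-1)) × (0.6 - 5)/(2 - 5) = 0.599704
L_3(0.6) = (0.6 - (-4))/(5 - (-4)) × (0.6 - (-1))/(5 - (-1)) × (0.6 - 2)/(5 - 2) = -0.063605

P(0.6) = (-3)×L_0(0.6) + 8×L_1(0.6) + 9×L_2(0.6) + (-2)×L_3(0.6)
P(0.6) = 9.904988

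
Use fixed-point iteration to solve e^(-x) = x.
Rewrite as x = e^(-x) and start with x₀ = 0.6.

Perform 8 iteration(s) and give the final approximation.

Equation: e^(-x) = x
Fixed-point form: x = e^(-x)
x₀ = 0.6

x_1 = g(0.600000) = 0.548812
x_2 = g(0.548812) = 0.577636
x_3 = g(0.577636) = 0.561224
x_4 = g(0.561224) = 0.570511
x_5 = g(0.570511) = 0.565237
x_6 = g(0.565237) = 0.568226
x_7 = g(0.568226) = 0.566530
x_8 = g(0.566530) = 0.567491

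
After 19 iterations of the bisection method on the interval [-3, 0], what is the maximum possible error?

Bisection error bound: |error| ≤ (b-a)/2^n
|error| ≤ (0 - (-3))/2^19 = 3/2^19
|error| ≤ 0.0000057220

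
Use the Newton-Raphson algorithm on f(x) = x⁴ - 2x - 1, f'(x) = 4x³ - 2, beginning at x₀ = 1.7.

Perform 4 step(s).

f(x) = x⁴ - 2x - 1
f'(x) = 4x³ - 2
x₀ = 1.7

Newton-Raphson formula: x_{n+1} = x_n - f(x_n)/f'(x_n)

Iteration 1:
  f(1.700000) = 3.952100
  f'(1.700000) = 17.652000
  x_1 = 1.700000 - 3.952100/17.652000 = 1.476110
Iteration 2:
  f(1.476110) = 0.795392
  f'(1.476110) = 10.865198
  x_2 = 1.476110 - 0.795392/10.865198 = 1.402905
Iteration 3:
  f(1.402905) = 0.067773
  f'(1.402905) = 9.044464
  x_3 = 1.402905 - 0.067773/9.044464 = 1.395412
Iteration 4:
  f(1.395412) = 0.000661
  f'(1.395412) = 8.868432
  x_4 = 1.395412 - 0.000661/8.868432 = 1.395337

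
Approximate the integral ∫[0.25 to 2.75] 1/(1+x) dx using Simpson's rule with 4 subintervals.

f(x) = 1/(1+x)
a = 0.25, b = 2.75, n = 4
h = (b - a)/n = 0.625000

Simpson's rule: (h/3)[f(x₀) + 4f(x₁) + 2f(x₂) + ... + f(xₙ)]

x_0 = 0.2500, f(x_0) = 0.800000, coefficient = 1
x_1 = 0.8750, f(x_1) = 0.533333, coefficient = 4
x_2 = 1.5000, f(x_2) = 0.400000, coefficient = 2
x_3 = 2.1250, f(x_3) = 0.320000, coefficient = 4
x_4 = 2.7500, f(x_4) = 0.266667, coefficient = 1

I ≈ (0.625000/3) × 5.280000 = 1.100000
Exact value: 1.098612
Error: 0.001388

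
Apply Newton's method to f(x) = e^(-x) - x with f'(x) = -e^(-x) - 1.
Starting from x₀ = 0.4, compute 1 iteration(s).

f(x) = e^(-x) - x
f'(x) = -e^(-x) - 1
x₀ = 0.4

Newton-Raphson formula: x_{n+1} = x_n - f(x_n)/f'(x_n)

Iteration 1:
  f(0.400000) = 0.270320
  f'(0.400000) = -1.670320
  x_1 = 0.400000 - 0.270320/(-1.670320) = 0.561837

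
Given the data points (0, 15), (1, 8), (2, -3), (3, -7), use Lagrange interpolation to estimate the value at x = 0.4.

Lagrange interpolation formula:
P(x) = Σ yᵢ × Lᵢ(x)
where Lᵢ(x) = Π_{j≠i} (x - xⱼ)/(xᵢ - xⱼ)

L_0(0.4) = (0.4 - 1)/(0 - 1) × (0.4 - 2)/(0 - 2) × (0.4 - 3)/(0 - 3) = 0.416000
L_1(0.4) = (0.4 - 0)/(1 - 0) × (0.4 - 2)/(1 - 2) × (0.4 - 3)/(1 - 3) = 0.832000
L_2(0.4) = (0.4 - 0)/(2 - 0) × (0.4 - 1)/(2 - 1) × (0.4 - 3)/(2 - 3) = -0.312000
L_3(0.4) = (0.4 - 0)/(3 - 0) × (0.4 - 1)/(3 - 1) × (0.4 - 2)/(3 - 2) = 0.064000

P(0.4) = 15×L_0(0.4) + 8×L_1(0.4) + (-3)×L_2(0.4) + (-7)×L_3(0.4)
P(0.4) = 13.384000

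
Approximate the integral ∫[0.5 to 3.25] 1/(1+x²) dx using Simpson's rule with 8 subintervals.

f(x) = 1/(1+x²)
a = 0.5, b = 3.25, n = 8
h = (b - a)/n = 0.343750

Simpson's rule: (h/3)[f(x₀) + 4f(x₁) + 2f(x₂) + ... + f(xₙ)]

x_0 = 0.5000, f(x_0) = 0.800000, coefficient = 1
x_1 = 0.8438, f(x_1) = 0.584141, coefficient = 4
x_2 = 1.1875, f(x_2) = 0.414911, coefficient = 2
x_3 = 1.5312, f(x_3) = 0.298978, coefficient = 4
x_4 = 1.8750, f(x_4) = 0.221453, coefficient = 2
x_5 = 2.2188, f(x_5) = 0.168838, coefficient = 4
x_6 = 2.5625, f(x_6) = 0.132163, coefficient = 2
x_7 = 2.9062, f(x_7) = 0.105862, coefficient = 4
x_8 = 3.2500, f(x_8) = 0.086486, coefficient = 1

I ≈ (0.343750/3) × 7.054816 = 0.808364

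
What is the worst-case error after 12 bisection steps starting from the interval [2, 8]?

Bisection error bound: |error| ≤ (b-a)/2^n
|error| ≤ (8 - 2)/2^12 = 6/2^12
|error| ≤ 0.0014648438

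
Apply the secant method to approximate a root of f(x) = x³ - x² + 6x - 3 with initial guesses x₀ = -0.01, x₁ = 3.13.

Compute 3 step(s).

f(x) = x³ - x² + 6x - 3
x₀ = -0.01, x₁ = 3.13

Secant formula: x_{n+1} = x_n - f(x_n)(x_n - x_{n-1})/(f(x_n) - f(x_{n-1}))

Iteration 1:
  f(-0.010000) = -3.060101
  f(3.130000) = 36.647397
  x_2 = 3.130000 - 36.647397×(3.130000 - (-0.010000))/(36.647397 - (-3.060101))
       = 0.231987
Iteration 2:
  f(3.130000) = 36.647397
  f(0.231987) = -1.649408
  x_3 = 0.231987 - (-1.649408)×(0.231987 - 3.130000)/(-1.649408 - 36.647397)
       = 0.356802
Iteration 3:
  f(0.231987) = -1.649408
  f(0.356802) = -0.941071
  x_4 = 0.356802 - (-0.941071)×(0.356802 - 0.231987)/(-0.941071 - (-1.649408))
       = 0.522626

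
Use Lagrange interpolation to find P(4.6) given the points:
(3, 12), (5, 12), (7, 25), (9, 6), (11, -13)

Lagrange interpolation formula:
P(x) = Σ yᵢ × Lᵢ(x)
where Lᵢ(x) = Π_{j≠i} (x - xⱼ)/(xᵢ - xⱼ)

L_0(4.6) = (4.6 - 5)/(3 - 5) × (4.6 - 7)/(3 - 7) × (4.6 - 9)/(3 - 9) × (4.6 - 11)/(3 - 11) = 0.070400
L_1(4.6) = (4.6 - 3)/(5 - 3) × (4.6 - 7)/(5 - 7) × (4.6 - 9)/(5 - 9) × (4.6 - 11)/(5 - 11) = 1.126400
L_2(4.6) = (4.6 - 3)/(7 - 3) × (4.6 - 5)/(7 - 5) × (4.6 - 9)/(7 - 9) × (4.6 - 11)/(7 - 11) = -0.281600
L_3(4.6) = (4.6 - 3)/(9 - 3) × (4.6 - 5)/(9 - 5) × (4.6 - 7)/(9 - 7) × (4.6 - 11)/(9 - 11) = 0.102400
L_4(4.6) = (4.6 - 3)/(11 - 3) × (4.6 - 5)/(11 - 5) × (4.6 - 7)/(11 - 7) × (4.6 - 9)/(11 - 9) = -0.017600

P(4.6) = 12×L_0(4.6) + 12×L_1(4.6) + 25×L_2(4.6) + 6×L_3(4.6) + (-13)×L_4(4.6)
P(4.6) = 8.164800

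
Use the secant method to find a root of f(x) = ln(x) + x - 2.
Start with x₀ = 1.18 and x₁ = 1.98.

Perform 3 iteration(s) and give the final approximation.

f(x) = ln(x) + x - 2
x₀ = 1.18, x₁ = 1.98

Secant formula: x_{n+1} = x_n - f(x_n)(x_n - x_{n-1})/(f(x_n) - f(x_{n-1}))

Iteration 1:
  f(1.180000) = -0.654486
  f(1.980000) = 0.663097
  x_2 = 1.980000 - 0.663097×(1.980000 - 1.180000)/(0.663097 - (-0.654486))
       = 1.577386
Iteration 2:
  f(1.980000) = 0.663097
  f(1.577386) = 0.033155
  x_3 = 1.577386 - 0.033155×(1.577386 - 1.980000)/(0.033155 - 0.663097)
       = 1.556196
Iteration 3:
  f(1.577386) = 0.033155
  f(1.556196) = -0.001560
  x_4 = 1.556196 - (-0.001560)×(1.556196 - 1.577386)/(-0.001560 - 0.033155)
       = 1.557148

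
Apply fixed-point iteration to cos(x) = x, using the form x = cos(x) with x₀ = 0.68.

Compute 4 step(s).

Equation: cos(x) = x
Fixed-point form: x = cos(x)
x₀ = 0.68

x_1 = g(0.680000) = 0.777573
x_2 = g(0.777573) = 0.712618
x_3 = g(0.712618) = 0.756652
x_4 = g(0.756652) = 0.727138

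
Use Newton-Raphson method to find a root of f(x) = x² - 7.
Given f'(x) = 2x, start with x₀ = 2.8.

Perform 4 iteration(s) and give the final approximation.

f(x) = x² - 7
f'(x) = 2x
x₀ = 2.8

Newton-Raphson formula: x_{n+1} = x_n - f(x_n)/f'(x_n)

Iteration 1:
  f(2.800000) = 0.840000
  f'(2.800000) = 5.600000
  x_1 = 2.800000 - 0.840000/5.600000 = 2.650000
Iteration 2:
  f(2.650000) = 0.022500
  f'(2.650000) = 5.300000
  x_2 = 2.650000 - 0.022500/5.300000 = 2.645755
Iteration 3:
  f(2.645755) = 0.000018
  f'(2.645755) = 5.291509
  x_3 = 2.645755 - 0.000018/5.291509 = 2.645751
Iteration 4:
  f(2.645751) = 0.000000
  f'(2.645751) = 5.291503
  x_4 = 2.645751 - 0.000000/5.291503 = 2.645751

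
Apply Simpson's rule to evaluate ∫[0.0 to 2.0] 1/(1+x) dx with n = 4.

f(x) = 1/(1+x)
a = 0.0, b = 2.0, n = 4
h = (b - a)/n = 0.500000

Simpson's rule: (h/3)[f(x₀) + 4f(x₁) + 2f(x₂) + ... + f(xₙ)]

x_0 = 0.0000, f(x_0) = 1.000000, coefficient = 1
x_1 = 0.5000, f(x_1) = 0.666667, coefficient = 4
x_2 = 1.0000, f(x_2) = 0.500000, coefficient = 2
x_3 = 1.5000, f(x_3) = 0.400000, coefficient = 4
x_4 = 2.0000, f(x_4) = 0.333333, coefficient = 1

I ≈ (0.500000/3) × 6.600000 = 1.100000
Exact value: 1.098612
Error: 0.001388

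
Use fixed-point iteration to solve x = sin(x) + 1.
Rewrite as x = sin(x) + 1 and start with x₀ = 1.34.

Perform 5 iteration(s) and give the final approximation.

Equation: x = sin(x) + 1
Fixed-point form: x = sin(x) + 1
x₀ = 1.34

x_1 = g(1.340000) = 1.973485
x_2 = g(1.973485) = 1.920011
x_3 = g(1.920011) = 1.939642
x_4 = g(1.939642) = 1.932744
x_5 = g(1.932744) = 1.935209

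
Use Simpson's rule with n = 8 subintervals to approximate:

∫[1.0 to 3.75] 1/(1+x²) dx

f(x) = 1/(1+x²)
a = 1.0, b = 3.75, n = 8
h = (b - a)/n = 0.343750

Simpson's rule: (h/3)[f(x₀) + 4f(x₁) + 2f(x₂) + ... + f(xₙ)]

x_0 = 1.0000, f(x_0) = 0.500000, coefficient = 1
x_1 = 1.3438, f(x_1) = 0.356422, coefficient = 4
x_2 = 1.6875, f(x_2) = 0.259898, coefficient = 2
x_3 = 2.0312, f(x_3) = 0.195085, coefficient = 4
x_4 = 2.3750, f(x_4) = 0.150588, coefficient = 2
x_5 = 2.7188, f(x_5) = 0.119167, coefficient = 4
x_6 = 3.0625, f(x_6) = 0.096349, coefficient = 2
x_7 = 3.4062, f(x_7) = 0.079349, coefficient = 4
x_8 = 3.7500, f(x_8) = 0.066390, coefficient = 1

I ≈ (0.343750/3) × 4.580152 = 0.524809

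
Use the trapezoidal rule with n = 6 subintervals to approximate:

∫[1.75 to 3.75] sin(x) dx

f(x) = sin(x)
a = 1.75, b = 3.75, n = 6
h = (b - a)/n = 0.333333

Trapezoidal rule: (h/2)[f(x₀) + 2f(x₁) + 2f(x₂) + ... + f(xₙ)]

x_0 = 1.7500, f(x_0) = 0.983986, coefficient = 1
x_1 = 2.0833, f(x_1) = 0.871503, coefficient = 2
x_2 = 2.4167, f(x_2) = 0.663080, coefficient = 2
x_3 = 2.7500, f(x_3) = 0.381661, coefficient = 2
x_4 = 3.0833, f(x_4) = 0.058226, coefficient = 2
x_5 = 3.4167, f(x_5) = -0.271618, coefficient = 2
x_6 = 3.7500, f(x_6) = -0.571561, coefficient = 1

I ≈ (0.333333/2) × 3.818129 = 0.636355
Exact value: 0.642313
Error: 0.005958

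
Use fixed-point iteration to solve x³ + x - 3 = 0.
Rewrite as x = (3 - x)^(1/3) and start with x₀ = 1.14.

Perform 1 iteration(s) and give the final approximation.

Equation: x³ + x - 3 = 0
Fixed-point form: x = (3 - x)^(1/3)
x₀ = 1.14

x_1 = g(1.140000) = 1.229809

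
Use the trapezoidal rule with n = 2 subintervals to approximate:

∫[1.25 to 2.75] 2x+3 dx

f(x) = 2x+3
a = 1.25, b = 2.75, n = 2
h = (b - a)/n = 0.750000

Trapezoidal rule: (h/2)[f(x₀) + 2f(x₁) + 2f(x₂) + ... + f(xₙ)]

x_0 = 1.2500, f(x_0) = 5.500000, coefficient = 1
x_1 = 2.0000, f(x_1) = 7.000000, coefficient = 2
x_2 = 2.7500, f(x_2) = 8.500000, coefficient = 1

I ≈ (0.750000/2) × 28.000000 = 10.500000
Exact value: 10.500000
Error: 0.000000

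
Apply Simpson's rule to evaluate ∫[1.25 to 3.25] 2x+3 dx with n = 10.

f(x) = 2x+3
a = 1.25, b = 3.25, n = 10
h = (b - a)/n = 0.200000

Simpson's rule: (h/3)[f(x₀) + 4f(x₁) + 2f(x₂) + ... + f(xₙ)]

x_0 = 1.2500, f(x_0) = 5.500000, coefficient = 1
x_1 = 1.4500, f(x_1) = 5.900000, coefficient = 4
x_2 = 1.6500, f(x_2) = 6.300000, coefficient = 2
x_3 = 1.8500, f(x_3) = 6.700000, coefficient = 4
x_4 = 2.0500, f(x_4) = 7.100000, coefficient = 2
x_5 = 2.2500, f(x_5) = 7.500000, coefficient = 4
x_6 = 2.4500, f(x_6) = 7.900000, coefficient = 2
x_7 = 2.6500, f(x_7) = 8.300000, coefficient = 4
x_8 = 2.8500, f(x_8) = 8.700000, coefficient = 2
x_9 = 3.0500, f(x_9) = 9.100000, coefficient = 4
x_10 = 3.2500, f(x_10) = 9.500000, coefficient = 1

I ≈ (0.200000/3) × 225.000000 = 15.000000
Exact value: 15.000000
Error: 0.000000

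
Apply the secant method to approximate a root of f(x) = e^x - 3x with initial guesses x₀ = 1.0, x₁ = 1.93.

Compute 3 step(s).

f(x) = e^x - 3x
x₀ = 1.0, x₁ = 1.93

Secant formula: x_{n+1} = x_n - f(x_n)(x_n - x_{n-1})/(f(x_n) - f(x_{n-1}))

Iteration 1:
  f(1.000000) = -0.281718
  f(1.930000) = 1.099510
  x_2 = 1.930000 - 1.099510×(1.930000 - 1.000000)/(1.099510 - (-0.281718))
       = 1.189685
Iteration 2:
  f(1.930000) = 1.099510
  f(1.189685) = -0.283009
  x_3 = 1.189685 - (-0.283009)×(1.189685 - 1.930000)/(-0.283009 - 1.099510)
       = 1.341231
Iteration 3:
  f(1.189685) = -0.283009
  f(1.341231) = -0.199945
  x_4 = 1.341231 - (-0.199945)×(1.341231 - 1.189685)/(-0.199945 - (-0.283009))
       = 1.706022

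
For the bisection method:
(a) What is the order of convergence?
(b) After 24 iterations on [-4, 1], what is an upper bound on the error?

(a) Bisection has linear (order 1) convergence; the error is halved each step.

(b) Error bound = (b-a)/2^n = (1 - (-4))/2^{24}
    = 5/2^{24}

(a) 1 (linear); (b) error ≤ 2.98e-07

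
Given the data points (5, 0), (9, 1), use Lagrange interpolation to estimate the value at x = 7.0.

Lagrange interpolation formula:
P(x) = Σ yᵢ × Lᵢ(x)
where Lᵢ(x) = Π_{j≠i} (x - xⱼ)/(xᵢ - xⱼ)

L_0(7.0) = (7.0 - 9)/(5 - 9) = 0.500000
L_1(7.0) = (7.0 - 5)/(9 - 5) = 0.500000

P(7.0) = 0×L_0(7.0) + 1×L_1(7.0)
P(7.0) = 0.500000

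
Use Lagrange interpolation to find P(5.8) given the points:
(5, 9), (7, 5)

Lagrange interpolation formula:
P(x) = Σ yᵢ × Lᵢ(x)
where Lᵢ(x) = Π_{j≠i} (x - xⱼ)/(xᵢ - xⱼ)

L_0(5.8) = (5.8 - 7)/(5 - 7) = 0.600000
L_1(5.8) = (5.8 - 5)/(7 - 5) = 0.400000

P(5.8) = 9×L_0(5.8) + 5×L_1(5.8)
P(5.8) = 7.400000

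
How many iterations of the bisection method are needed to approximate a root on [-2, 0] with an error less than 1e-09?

We need (b-a)/2^n ≤ 1e-09
(0 - (-2))/2^n ≤ 1e-09
2/2^n ≤ 1e-09
2^n ≥ 2000000000
n ≥ log₂(2000000000) = 30.90
n ≥ 31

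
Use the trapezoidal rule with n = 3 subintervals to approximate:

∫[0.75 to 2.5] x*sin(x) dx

f(x) = x*sin(x)
a = 0.75, b = 2.5, n = 3
h = (b - a)/n = 0.583333

Trapezoidal rule: (h/2)[f(x₀) + 2f(x₁) + 2f(x₂) + ... + f(xₙ)]

x_0 = 0.7500, f(x_0) = 0.511229, coefficient = 1
x_1 = 1.3333, f(x_1) = 1.295917, coefficient = 2
x_2 = 1.9167, f(x_2) = 1.803163, coefficient = 2
x_3 = 2.5000, f(x_3) = 1.496180, coefficient = 1

I ≈ (0.583333/2) × 8.205570 = 2.393291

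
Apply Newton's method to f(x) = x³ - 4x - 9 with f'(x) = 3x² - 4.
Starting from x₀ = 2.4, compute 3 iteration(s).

f(x) = x³ - 4x - 9
f'(x) = 3x² - 4
x₀ = 2.4

Newton-Raphson formula: x_{n+1} = x_n - f(x_n)/f'(x_n)

Iteration 1:
  f(2.400000) = -4.776000
  f'(2.400000) = 13.280000
  x_1 = 2.400000 - (-4.776000)/13.280000 = 2.759639
Iteration 2:
  f(2.759639) = 0.977763
  f'(2.759639) = 18.846815
  x_2 = 2.759639 - 0.977763/18.846815 = 2.707759
Iteration 3:
  f(2.707759) = 0.022143
  f'(2.707759) = 17.995878
  x_3 = 2.707759 - 0.022143/17.995878 = 2.706529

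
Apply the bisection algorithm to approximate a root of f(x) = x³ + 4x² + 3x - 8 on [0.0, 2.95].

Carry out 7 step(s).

f(x) = x³ + 4x² + 3x - 8
Initial interval: [0.0, 2.95]

Iteration 1:
  c_1 = (0.000000 + 2.950000)/2 = 1.475000
  f(c_1) = f(1.475000) = 8.336547
  f(a) × f(c) < 0, new interval: [0.000000, 1.475000]
Iteration 2:
  c_2 = (0.000000 + 1.475000)/2 = 0.737500
  f(c_2) = f(0.737500) = -3.210744
  f(a) × f(c) ≥ 0, new interval: [0.737500, 1.475000]
Iteration 3:
  c_3 = (0.737500 + 1.475000)/2 = 1.106250
  f(c_3) = f(1.106250) = 1.567723
  f(a) × f(c) < 0, new interval: [0.737500, 1.106250]
Iteration 4:
  c_4 = (0.737500 + 1.106250)/2 = 0.921875
  f(c_4) = f(0.921875) = -1.051502
  f(a) × f(c) ≥ 0, new interval: [0.921875, 1.106250]
Iteration 5:
  c_5 = (0.921875 + 1.106250)/2 = 1.014063
  f(c_5) = f(1.014063) = 0.198262
  f(a) × f(c) < 0, new interval: [0.921875, 1.014063]
Iteration 6:
  c_6 = (0.921875 + 1.014063)/2 = 0.967969
  f(c_6) = f(0.967969) = -0.441288
  f(a) × f(c) ≥ 0, new interval: [0.967969, 1.014063]
Iteration 7:
  c_7 = (0.967969 + 1.014063)/2 = 0.991016
  f(c_7) = f(0.991016) = -0.125217
  f(a) × f(c) ≥ 0, new interval: [0.991016, 1.014063]

After 7 iteration(s), the approximation is c_7 = 0.991016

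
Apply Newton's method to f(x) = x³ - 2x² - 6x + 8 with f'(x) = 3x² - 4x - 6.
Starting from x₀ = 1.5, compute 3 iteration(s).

f(x) = x³ - 2x² - 6x + 8
f'(x) = 3x² - 4x - 6
x₀ = 1.5

Newton-Raphson formula: x_{n+1} = x_n - f(x_n)/f'(x_n)

Iteration 1:
  f(1.500000) = -2.125000
  f'(1.500000) = -5.250000
  x_1 = 1.500000 - (-2.125000)/(-5.250000) = 1.095238
Iteration 2:
  f(1.095238) = 0.343267
  f'(1.095238) = -6.782313
  x_2 = 1.095238 - 0.343267/(-6.782313) = 1.145850
Iteration 3:
  f(1.145850) = 0.003423
  f'(1.145850) = -6.644483
  x_3 = 1.145850 - 0.003423/(-6.644483) = 1.146365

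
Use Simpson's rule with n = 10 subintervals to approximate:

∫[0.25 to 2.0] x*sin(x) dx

f(x) = x*sin(x)
a = 0.25, b = 2.0, n = 10
h = (b - a)/n = 0.175000

Simpson's rule: (h/3)[f(x₀) + 4f(x₁) + 2f(x₂) + ... + f(xₙ)]

x_0 = 0.2500, f(x_0) = 0.061851, coefficient = 1
x_1 = 0.4250, f(x_1) = 0.175236, coefficient = 4
x_2 = 0.6000, f(x_2) = 0.338785, coefficient = 2
x_3 = 0.7750, f(x_3) = 0.542280, coefficient = 4
x_4 = 0.9500, f(x_4) = 0.772745, coefficient = 2
x_5 = 1.1250, f(x_5) = 1.015051, coefficient = 4
x_6 = 1.3000, f(x_6) = 1.252626, coefficient = 2
x_7 = 1.4750, f(x_7) = 1.468237, coefficient = 4
x_8 = 1.6500, f(x_8) = 1.644827, coefficient = 2
x_9 = 1.8250, f(x_9) = 1.766352, coefficient = 4
x_10 = 2.0000, f(x_10) = 1.818595, coefficient = 1

I ≈ (0.175000/3) × 29.767036 = 1.736410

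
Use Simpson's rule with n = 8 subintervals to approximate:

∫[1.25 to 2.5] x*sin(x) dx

f(x) = x*sin(x)
a = 1.25, b = 2.5, n = 8
h = (b - a)/n = 0.156250

Simpson's rule: (h/3)[f(x₀) + 4f(x₁) + 2f(x₂) + ... + f(xₙ)]

x_0 = 1.2500, f(x_0) = 1.186231, coefficient = 1
x_1 = 1.4062, f(x_1) = 1.387255, coefficient = 4
x_2 = 1.5625, f(x_2) = 1.562446, coefficient = 2
x_3 = 1.7188, f(x_3) = 1.699972, coefficient = 4
x_4 = 1.8750, f(x_4) = 1.788911, coefficient = 2
x_5 = 2.0312, f(x_5) = 1.819697, coefficient = 4
x_6 = 2.1875, f(x_6) = 1.784539, coefficient = 2
x_7 = 2.3438, f(x_7) = 1.677777, coefficient = 4
x_8 = 2.5000, f(x_8) = 1.496180, coefficient = 1

I ≈ (0.156250/3) × 39.293011 = 2.046511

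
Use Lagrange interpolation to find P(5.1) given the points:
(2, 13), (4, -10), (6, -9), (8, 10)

Lagrange interpolation formula:
P(x) = Σ yᵢ × Lᵢ(x)
where Lᵢ(x) = Π_{j≠i} (x - xⱼ)/(xᵢ - xⱼ)

L_0(5.1) = (5.1 - 4)/(2 - 4) × (5.1 - 6)/(2 - 6) × (5.1 - 8)/(2 - 8) = -0.059813
L_1(5.1) = (5.1 - 2)/(4 - 2) × (5.1 - 6)/(4 - 6) × (5.1 - 8)/(4 - 8) = 0.505688
L_2(5.1) = (5.1 - 2)/(6 - 2) × (5.1 - 4)/(6 - 4) × (5.1 - 8)/(6 - 8) = 0.618062
L_3(5.1) = (5.1 - 2)/(8 - 2) × (5.1 - 4)/(8 - 4) × (5.1 - 6)/(8 - 6) = -0.063938

P(5.1) = 13×L_0(5.1) + (-10)×L_1(5.1) + (-9)×L_2(5.1) + 10×L_3(5.1)
P(5.1) = -12.036375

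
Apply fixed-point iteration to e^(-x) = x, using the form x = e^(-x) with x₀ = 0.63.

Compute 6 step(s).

Equation: e^(-x) = x
Fixed-point form: x = e^(-x)
x₀ = 0.63

x_1 = g(0.630000) = 0.532592
x_2 = g(0.532592) = 0.587081
x_3 = g(0.587081) = 0.555948
x_4 = g(0.555948) = 0.573529
x_5 = g(0.573529) = 0.563533
x_6 = g(0.563533) = 0.569194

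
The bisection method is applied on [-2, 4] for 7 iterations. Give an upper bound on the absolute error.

Bisection error bound: |error| ≤ (b-a)/2^n
|error| ≤ (4 - (-2))/2^7 = 6/2^7
|error| ≤ 0.0468750000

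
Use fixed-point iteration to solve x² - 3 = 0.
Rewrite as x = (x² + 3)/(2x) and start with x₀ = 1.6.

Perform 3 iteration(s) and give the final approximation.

Equation: x² - 3 = 0
Fixed-point form: x = (x² + 3)/(2x)
x₀ = 1.6

x_1 = g(1.600000) = 1.737500
x_2 = g(1.737500) = 1.732059
x_3 = g(1.732059) = 1.732051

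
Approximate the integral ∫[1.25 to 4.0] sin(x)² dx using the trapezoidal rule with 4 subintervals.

f(x) = sin(x)²
a = 1.25, b = 4.0, n = 4
h = (b - a)/n = 0.687500

Trapezoidal rule: (h/2)[f(x₀) + 2f(x₁) + 2f(x₂) + ... + f(xₙ)]

x_0 = 1.2500, f(x_0) = 0.900572, coefficient = 1
x_1 = 1.9375, f(x_1) = 0.871449, coefficient = 2
x_2 = 2.6250, f(x_2) = 0.243957, coefficient = 2
x_3 = 3.3125, f(x_3) = 0.028926, coefficient = 2
x_4 = 4.0000, f(x_4) = 0.572750, coefficient = 1

I ≈ (0.687500/2) × 3.761986 = 1.293183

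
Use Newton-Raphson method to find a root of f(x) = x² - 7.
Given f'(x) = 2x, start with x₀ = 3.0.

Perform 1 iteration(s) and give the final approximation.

f(x) = x² - 7
f'(x) = 2x
x₀ = 3.0

Newton-Raphson formula: x_{n+1} = x_n - f(x_n)/f'(x_n)

Iteration 1:
  f(3.000000) = 2.000000
  f'(3.000000) = 6.000000
  x_1 = 3.000000 - 2.000000/6.000000 = 2.666667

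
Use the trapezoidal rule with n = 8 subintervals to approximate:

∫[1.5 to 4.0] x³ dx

f(x) = x³
a = 1.5, b = 4.0, n = 8
h = (b - a)/n = 0.312500

Trapezoidal rule: (h/2)[f(x₀) + 2f(x₁) + 2f(x₂) + ... + f(xₙ)]

x_0 = 1.5000, f(x_0) = 3.375000, coefficient = 1
x_1 = 1.8125, f(x_1) = 5.954346, coefficient = 2
x_2 = 2.1250, f(x_2) = 9.595703, coefficient = 2
x_3 = 2.4375, f(x_3) = 14.482178, coefficient = 2
x_4 = 2.7500, f(x_4) = 20.796875, coefficient = 2
x_5 = 3.0625, f(x_5) = 28.722900, coefficient = 2
x_6 = 3.3750, f(x_6) = 38.443359, coefficient = 2
x_7 = 3.6875, f(x_7) = 50.141357, coefficient = 2
x_8 = 4.0000, f(x_8) = 64.000000, coefficient = 1

I ≈ (0.312500/2) × 403.648438 = 63.070068
Exact value: 62.734375
Error: 0.335693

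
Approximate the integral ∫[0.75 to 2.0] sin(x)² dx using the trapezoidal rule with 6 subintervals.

f(x) = sin(x)²
a = 0.75, b = 2.0, n = 6
h = (b - a)/n = 0.208333

Trapezoidal rule: (h/2)[f(x₀) + 2f(x₁) + 2f(x₂) + ... + f(xₙ)]

x_0 = 0.7500, f(x_0) = 0.464631, coefficient = 1
x_1 = 0.9583, f(x_1) = 0.669508, coefficient = 2
x_2 = 1.1667, f(x_2) = 0.845379, coefficient = 2
x_3 = 1.3750, f(x_3) = 0.962151, coefficient = 2
x_4 = 1.5833, f(x_4) = 0.999843, coefficient = 2
x_5 = 1.7917, f(x_5) = 0.952004, coefficient = 2
x_6 = 2.0000, f(x_6) = 0.826822, coefficient = 1

I ≈ (0.208333/2) × 10.149224 = 1.057211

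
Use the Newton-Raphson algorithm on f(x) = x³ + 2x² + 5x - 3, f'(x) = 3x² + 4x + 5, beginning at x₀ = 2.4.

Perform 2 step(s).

f(x) = x³ + 2x² + 5x - 3
f'(x) = 3x² + 4x + 5
x₀ = 2.4

Newton-Raphson formula: x_{n+1} = x_n - f(x_n)/f'(x_n)

Iteration 1:
  f(2.400000) = 34.344000
  f'(2.400000) = 31.880000
  x_1 = 2.400000 - 34.344000/31.880000 = 1.322710
Iteration 2:
  f(1.322710) = 9.426839
  f'(1.322710) = 15.539527
  x_2 = 1.322710 - 9.426839/15.539527 = 0.716074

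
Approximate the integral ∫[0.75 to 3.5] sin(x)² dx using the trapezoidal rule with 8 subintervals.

f(x) = sin(x)²
a = 0.75, b = 3.5, n = 8
h = (b - a)/n = 0.343750

Trapezoidal rule: (h/2)[f(x₀) + 2f(x₁) + 2f(x₂) + ... + f(xₙ)]

x_0 = 0.7500, f(x_0) = 0.464631, coefficient = 1
x_1 = 1.0938, f(x_1) = 0.789175, coefficient = 2
x_2 = 1.4375, f(x_2) = 0.982337, coefficient = 2
x_3 = 1.7812, f(x_3) = 0.956359, coefficient = 2
x_4 = 2.1250, f(x_4) = 0.723044, coefficient = 2
x_5 = 2.4688, f(x_5) = 0.388393, coefficient = 2
x_6 = 2.8125, f(x_6) = 0.104448, coefficient = 2
x_7 = 3.1562, f(x_7) = 0.000215, coefficient = 2
x_8 = 3.5000, f(x_8) = 0.123049, coefficient = 1

I ≈ (0.343750/2) × 8.475621 = 1.456747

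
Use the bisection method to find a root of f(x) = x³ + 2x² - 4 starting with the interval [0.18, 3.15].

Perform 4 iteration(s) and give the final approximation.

f(x) = x³ + 2x² - 4
Initial interval: [0.18, 3.15]

Iteration 1:
  c_1 = (0.180000 + 3.150000)/2 = 1.665000
  f(c_1) = f(1.665000) = 6.160205
  f(a) × f(c) < 0, new interval: [0.180000, 1.665000]
Iteration 2:
  c_2 = (0.180000 + 1.665000)/2 = 0.922500
  f(c_2) = f(0.922500) = -1.512934
  f(a) × f(c) ≥ 0, new interval: [0.922500, 1.665000]
Iteration 3:
  c_3 = (0.922500 + 1.665000)/2 = 1.293750
  f(c_3) = f(1.293750) = 1.513043
  f(a) × f(c) < 0, new interval: [0.922500, 1.293750]
Iteration 4:
  c_4 = (0.922500 + 1.293750)/2 = 1.108125
  f(c_4) = f(1.108125) = -0.183406
  f(a) × f(c) ≥ 0, new interval: [1.108125, 1.293750]

After 4 iteration(s), the approximation is c_4 = 1.108125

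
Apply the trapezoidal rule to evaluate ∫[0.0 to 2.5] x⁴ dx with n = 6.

f(x) = x⁴
a = 0.0, b = 2.5, n = 6
h = (b - a)/n = 0.416667

Trapezoidal rule: (h/2)[f(x₀) + 2f(x₁) + 2f(x₂) + ... + f(xₙ)]

x_0 = 0.0000, f(x_0) = 0.000000, coefficient = 1
x_1 = 0.4167, f(x_1) = 0.030141, coefficient = 2
x_2 = 0.8333, f(x_2) = 0.482253, coefficient = 2
x_3 = 1.2500, f(x_3) = 2.441406, coefficient = 2
x_4 = 1.6667, f(x_4) = 7.716049, coefficient = 2
x_5 = 2.0833, f(x_5) = 18.838011, coefficient = 2
x_6 = 2.5000, f(x_6) = 39.062500, coefficient = 1

I ≈ (0.416667/2) × 98.078221 = 20.432963
Exact value: 19.531250
Error: 0.901713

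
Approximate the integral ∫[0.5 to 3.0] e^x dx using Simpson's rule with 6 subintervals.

f(x) = e^x
a = 0.5, b = 3.0, n = 6
h = (b - a)/n = 0.416667

Simpson's rule: (h/3)[f(x₀) + 4f(x₁) + 2f(x₂) + ... + f(xₙ)]

x_0 = 0.5000, f(x_0) = 1.648721, coefficient = 1
x_1 = 0.9167, f(x_1) = 2.500940, coefficient = 4
x_2 = 1.3333, f(x_2) = 3.793668, coefficient = 2
x_3 = 1.7500, f(x_3) = 5.754603, coefficient = 4
x_4 = 2.1667, f(x_4) = 8.729138, coefficient = 2
x_5 = 2.5833, f(x_5) = 13.241202, coefficient = 4
x_6 = 3.0000, f(x_6) = 20.085537, coefficient = 1

I ≈ (0.416667/3) × 132.766850 = 18.439840
Exact value: 18.436816
Error: 0.003025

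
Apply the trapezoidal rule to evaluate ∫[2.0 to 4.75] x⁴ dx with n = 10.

f(x) = x⁴
a = 2.0, b = 4.75, n = 10
h = (b - a)/n = 0.275000

Trapezoidal rule: (h/2)[f(x₀) + 2f(x₁) + 2f(x₂) + ... + f(xₙ)]

x_0 = 2.0000, f(x_0) = 16.000000, coefficient = 1
x_1 = 2.2750, f(x_1) = 26.787094, coefficient = 2
x_2 = 2.5500, f(x_2) = 42.282506, coefficient = 2
x_3 = 2.8250, f(x_3) = 63.690375, coefficient = 2
x_4 = 3.1000, f(x_4) = 92.352100, coefficient = 2
x_5 = 3.3750, f(x_5) = 129.746338, coefficient = 2
x_6 = 3.6500, f(x_6) = 177.489006, coefficient = 2
x_7 = 3.9250, f(x_7) = 237.333282, coefficient = 2
x_8 = 4.2000, f(x_8) = 311.169600, coefficient = 2
x_9 = 4.4750, f(x_9) = 401.025657, coefficient = 2
x_10 = 4.7500, f(x_10) = 509.066406, coefficient = 1

I ≈ (0.275000/2) × 3488.818323 = 479.712519
Exact value: 477.213086
Error: 2.499433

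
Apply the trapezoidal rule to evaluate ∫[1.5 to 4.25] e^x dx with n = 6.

f(x) = e^x
a = 1.5, b = 4.25, n = 6
h = (b - a)/n = 0.458333

Trapezoidal rule: (h/2)[f(x₀) + 2f(x₁) + 2f(x₂) + ... + f(xₙ)]

x_0 = 1.5000, f(x_0) = 4.481689, coefficient = 1
x_1 = 1.9583, f(x_1) = 7.087505, coefficient = 2
x_2 = 2.4167, f(x_2) = 11.208436, coefficient = 2
x_3 = 2.8750, f(x_3) = 17.725424, coefficient = 2
x_4 = 3.3333, f(x_4) = 28.031625, coefficient = 2
x_5 = 3.7917, f(x_5) = 44.330222, coefficient = 2
x_6 = 4.2500, f(x_6) = 70.105412, coefficient = 1

I ≈ (0.458333/2) × 291.353525 = 66.768516
Exact value: 65.623723
Error: 1.144793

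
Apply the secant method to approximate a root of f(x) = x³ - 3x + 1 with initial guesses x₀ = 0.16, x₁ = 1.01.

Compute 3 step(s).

f(x) = x³ - 3x + 1
x₀ = 0.16, x₁ = 1.01

Secant formula: x_{n+1} = x_n - f(x_n)(x_n - x_{n-1})/(f(x_n) - f(x_{n-1}))

Iteration 1:
  f(0.160000) = 0.524096
  f(1.010000) = -0.999699
  x_2 = 1.010000 - (-0.999699)×(1.010000 - 0.160000)/(-0.999699 - 0.524096)
       = 0.452350
Iteration 2:
  f(1.010000) = -0.999699
  f(0.452350) = -0.264490
  x_3 = 0.452350 - (-0.264490)×(0.452350 - 1.010000)/(-0.264490 - (-0.999699))
       = 0.251737
Iteration 3:
  f(0.452350) = -0.264490
  f(0.251737) = 0.260743
  x_4 = 0.251737 - 0.260743×(0.251737 - 0.452350)/(0.260743 - (-0.264490))
       = 0.351328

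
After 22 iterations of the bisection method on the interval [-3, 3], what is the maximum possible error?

Bisection error bound: |error| ≤ (b-a)/2^n
|error| ≤ (3 - (-3))/2^22 = 6/2^22
|error| ≤ 0.0000014305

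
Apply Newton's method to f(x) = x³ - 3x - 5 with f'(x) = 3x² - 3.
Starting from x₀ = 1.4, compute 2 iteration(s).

f(x) = x³ - 3x - 5
f'(x) = 3x² - 3
x₀ = 1.4

Newton-Raphson formula: x_{n+1} = x_n - f(x_n)/f'(x_n)

Iteration 1:
  f(1.400000) = -6.456000
  f'(1.400000) = 2.880000
  x_1 = 1.400000 - (-6.456000)/2.880000 = 3.641667
Iteration 2:
  f(3.641667) = 32.369822
  f'(3.641667) = 36.785208
  x_2 = 3.641667 - 32.369822/36.785208 = 2.761698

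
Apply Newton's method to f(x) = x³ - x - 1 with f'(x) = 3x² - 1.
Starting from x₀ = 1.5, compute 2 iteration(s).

f(x) = x³ - x - 1
f'(x) = 3x² - 1
x₀ = 1.5

Newton-Raphson formula: x_{n+1} = x_n - f(x_n)/f'(x_n)

Iteration 1:
  f(1.500000) = 0.875000
  f'(1.500000) = 5.750000
  x_1 = 1.500000 - 0.875000/5.750000 = 1.347826
Iteration 2:
  f(1.347826) = 0.100682
  f'(1.347826) = 4.449905
  x_2 = 1.347826 - 0.100682/4.449905 = 1.325200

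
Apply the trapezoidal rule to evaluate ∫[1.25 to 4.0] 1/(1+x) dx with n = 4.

f(x) = 1/(1+x)
a = 1.25, b = 4.0, n = 4
h = (b - a)/n = 0.687500

Trapezoidal rule: (h/2)[f(x₀) + 2f(x₁) + 2f(x₂) + ... + f(xₙ)]

x_0 = 1.2500, f(x_0) = 0.444444, coefficient = 1
x_1 = 1.9375, f(x_1) = 0.340426, coefficient = 2
x_2 = 2.6250, f(x_2) = 0.275862, coefficient = 2
x_3 = 3.3125, f(x_3) = 0.231884, coefficient = 2
x_4 = 4.0000, f(x_4) = 0.200000, coefficient = 1

I ≈ (0.687500/2) × 2.340788 = 0.804646
Exact value: 0.798508
Error: 0.006138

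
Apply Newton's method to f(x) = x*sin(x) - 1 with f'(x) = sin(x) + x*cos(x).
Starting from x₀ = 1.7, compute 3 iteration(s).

f(x) = x*sin(x) - 1
f'(x) = sin(x) + x*cos(x)
x₀ = 1.7

Newton-Raphson formula: x_{n+1} = x_n - f(x_n)/f'(x_n)

Iteration 1:
  f(1.700000) = 0.685830
  f'(1.700000) = 0.772629
  x_1 = 1.700000 - 0.685830/0.772629 = 0.812342
Iteration 2:
  f(0.812342) = -0.410320
  f'(0.812342) = 1.284629
  x_2 = 0.812342 - (-0.410320)/1.284629 = 1.131750
Iteration 3:
  f(1.131750) = 0.024412
  f'(1.131750) = 1.386238
  x_3 = 1.131750 - 0.024412/1.386238 = 1.114140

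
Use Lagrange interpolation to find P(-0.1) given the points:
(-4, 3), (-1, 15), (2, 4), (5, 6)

Lagrange interpolation formula:
P(x) = Σ yᵢ × Lᵢ(x)
where Lᵢ(x) = Π_{j≠i} (x - xⱼ)/(xᵢ - xⱼ)

L_0(-0.1) = (-0.1 - (-1))/(-4 - (-1)) × (-0.1 - 2)/(-4 - 2) × (-0.1 - 5)/(-4 - 5) = -0.059500
L_1(-0.1) = (-0.1 - (-4))/(-1 - (-4)) × (-0.1 - 2)/(-1 - 2) × (-0.1 - 5)/(-1 - 5) = 0.773500
L_2(-0.1) = (-0.1 - (-4))/(2 - (-4)) × (-0.1 - (-1))/(2 - (-1)) × (-0.1 - 5)/(2 - 5) = 0.331500
L_3(-0.1) = (-0.1 - (-4))/(5 - (-4)) × (-0.1 - (-1))/(5 - (-1)) × (-0.1 - 2)/(5 - 2) = -0.045500

P(-0.1) = 3×L_0(-0.1) + 15×L_1(-0.1) + 4×L_2(-0.1) + 6×L_3(-0.1)
P(-0.1) = 12.477000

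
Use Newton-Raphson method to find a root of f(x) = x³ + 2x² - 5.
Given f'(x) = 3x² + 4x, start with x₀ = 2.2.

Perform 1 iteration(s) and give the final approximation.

f(x) = x³ + 2x² - 5
f'(x) = 3x² + 4x
x₀ = 2.2

Newton-Raphson formula: x_{n+1} = x_n - f(x_n)/f'(x_n)

Iteration 1:
  f(2.200000) = 15.328000
  f'(2.200000) = 23.320000
  x_1 = 2.200000 - 15.328000/23.320000 = 1.542710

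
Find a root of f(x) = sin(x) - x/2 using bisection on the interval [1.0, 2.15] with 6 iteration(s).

f(x) = sin(x) - x/2
Initial interval: [1.0, 2.15]

Iteration 1:
  c_1 = (1.000000 + 2.150000)/2 = 1.575000
  f(c_1) = f(1.575000) = 0.212491
  f(a) × f(c) ≥ 0, new interval: [1.575000, 2.150000]
Iteration 2:
  c_2 = (1.575000 + 2.150000)/2 = 1.862500
  f(c_2) = f(1.862500) = 0.026505
  f(a) × f(c) ≥ 0, new interval: [1.862500, 2.150000]
Iteration 3:
  c_3 = (1.862500 + 2.150000)/2 = 2.006250
  f(c_3) = f(2.006250) = -0.096446
  f(a) × f(c) < 0, new interval: [1.862500, 2.006250]
Iteration 4:
  c_4 = (1.862500 + 2.006250)/2 = 1.934375
  f(c_4) = f(1.934375) = -0.032557
  f(a) × f(c) < 0, new interval: [1.862500, 1.934375]
Iteration 5:
  c_5 = (1.862500 + 1.934375)/2 = 1.898437
  f(c_5) = f(1.898437) = -0.002415
  f(a) × f(c) < 0, new interval: [1.862500, 1.898437]
Iteration 6:
  c_6 = (1.862500 + 1.898437)/2 = 1.880469
  f(c_6) = f(1.880469) = 0.012199
  f(a) × f(c) ≥ 0, new interval: [1.880469, 1.898437]

After 6 iteration(s), the approximation is c_6 = 1.880469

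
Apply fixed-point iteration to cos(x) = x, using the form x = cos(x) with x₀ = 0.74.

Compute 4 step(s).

Equation: cos(x) = x
Fixed-point form: x = cos(x)
x₀ = 0.74

x_1 = g(0.740000) = 0.738469
x_2 = g(0.738469) = 0.739500
x_3 = g(0.739500) = 0.738805
x_4 = g(0.738805) = 0.739274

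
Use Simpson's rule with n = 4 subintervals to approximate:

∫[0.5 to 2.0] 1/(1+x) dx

f(x) = 1/(1+x)
a = 0.5, b = 2.0, n = 4
h = (b - a)/n = 0.375000

Simpson's rule: (h/3)[f(x₀) + 4f(x₁) + 2f(x₂) + ... + f(xₙ)]

x_0 = 0.5000, f(x_0) = 0.666667, coefficient = 1
x_1 = 0.8750, f(x_1) = 0.533333, coefficient = 4
x_2 = 1.2500, f(x_2) = 0.444444, coefficient = 2
x_3 = 1.6250, f(x_3) = 0.380952, coefficient = 4
x_4 = 2.0000, f(x_4) = 0.333333, coefficient = 1

I ≈ (0.375000/3) × 5.546032 = 0.693254
Exact value: 0.693147
Error: 0.000107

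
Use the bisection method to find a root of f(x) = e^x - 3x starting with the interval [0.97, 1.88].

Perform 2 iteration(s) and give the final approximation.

f(x) = e^x - 3x
Initial interval: [0.97, 1.88]

Iteration 1:
  c_1 = (0.970000 + 1.880000)/2 = 1.425000
  f(c_1) = f(1.425000) = -0.117142
  f(a) × f(c) ≥ 0, new interval: [1.425000, 1.880000]
Iteration 2:
  c_2 = (1.425000 + 1.880000)/2 = 1.652500
  f(c_2) = f(1.652500) = 0.262514
  f(a) × f(c) < 0, new interval: [1.425000, 1.652500]

After 2 iteration(s), the approximation is c_2 = 1.652500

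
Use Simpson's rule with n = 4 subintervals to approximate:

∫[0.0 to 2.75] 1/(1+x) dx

f(x) = 1/(1+x)
a = 0.0, b = 2.75, n = 4
h = (b - a)/n = 0.687500

Simpson's rule: (h/3)[f(x₀) + 4f(x₁) + 2f(x₂) + ... + f(xₙ)]

x_0 = 0.0000, f(x_0) = 1.000000, coefficient = 1
x_1 = 0.6875, f(x_1) = 0.592593, coefficient = 4
x_2 = 1.3750, f(x_2) = 0.421053, coefficient = 2
x_3 = 2.0625, f(x_3) = 0.326531, coefficient = 4
x_4 = 2.7500, f(x_4) = 0.266667, coefficient = 1

I ≈ (0.687500/3) × 5.785265 = 1.325790
Exact value: 1.321756
Error: 0.004034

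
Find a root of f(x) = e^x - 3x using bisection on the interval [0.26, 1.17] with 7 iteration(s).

f(x) = e^x - 3x
Initial interval: [0.26, 1.17]

Iteration 1:
  c_1 = (0.260000 + 1.170000)/2 = 0.715000
  f(c_1) = f(0.715000) = -0.100813
  f(a) × f(c) < 0, new interval: [0.260000, 0.715000]
Iteration 2:
  c_2 = (0.260000 + 0.715000)/2 = 0.487500
  f(c_2) = f(0.487500) = 0.165741
  f(a) × f(c) ≥ 0, new interval: [0.487500, 0.715000]
Iteration 3:
  c_3 = (0.487500 + 0.715000)/2 = 0.601250
  f(c_3) = f(0.601250) = 0.020648
  f(a) × f(c) ≥ 0, new interval: [0.601250, 0.715000]
Iteration 4:
  c_4 = (0.601250 + 0.715000)/2 = 0.658125
  f(c_4) = f(0.658125) = -0.043207
  f(a) × f(c) < 0, new interval: [0.601250, 0.658125]
Iteration 5:
  c_5 = (0.601250 + 0.658125)/2 = 0.629687
  f(c_5) = f(0.629687) = -0.012039
  f(a) × f(c) < 0, new interval: [0.601250, 0.629687]
Iteration 6:
  c_6 = (0.601250 + 0.629687)/2 = 0.615469
  f(c_6) = f(0.615469) = 0.004118
  f(a) × f(c) ≥ 0, new interval: [0.615469, 0.629687]
Iteration 7:
  c_7 = (0.615469 + 0.629687)/2 = 0.622578
  f(c_7) = f(0.622578) = -0.004008
  f(a) × f(c) < 0, new interval: [0.615469, 0.622578]

After 7 iteration(s), the approximation is c_7 = 0.622578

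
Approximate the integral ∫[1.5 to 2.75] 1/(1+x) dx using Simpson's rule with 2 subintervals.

f(x) = 1/(1+x)
a = 1.5, b = 2.75, n = 2
h = (b - a)/n = 0.625000

Simpson's rule: (h/3)[f(x₀) + 4f(x₁) + 2f(x₂) + ... + f(xₙ)]

x_0 = 1.5000, f(x_0) = 0.400000, coefficient = 1
x_1 = 2.1250, f(x_1) = 0.320000, coefficient = 4
x_2 = 2.7500, f(x_2) = 0.266667, coefficient = 1

I ≈ (0.625000/3) × 1.946667 = 0.405556
Exact value: 0.405465
Error: 0.000090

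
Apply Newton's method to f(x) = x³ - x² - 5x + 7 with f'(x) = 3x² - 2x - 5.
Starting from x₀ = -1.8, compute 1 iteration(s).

f(x) = x³ - x² - 5x + 7
f'(x) = 3x² - 2x - 5
x₀ = -1.8

Newton-Raphson formula: x_{n+1} = x_n - f(x_n)/f'(x_n)

Iteration 1:
  f(-1.800000) = 6.928000
  f'(-1.800000) = 8.320000
  x_1 = -1.800000 - 6.928000/8.320000 = -2.632692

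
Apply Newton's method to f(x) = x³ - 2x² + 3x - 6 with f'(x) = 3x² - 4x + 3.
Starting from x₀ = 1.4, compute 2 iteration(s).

f(x) = x³ - 2x² + 3x - 6
f'(x) = 3x² - 4x + 3
x₀ = 1.4

Newton-Raphson formula: x_{n+1} = x_n - f(x_n)/f'(x_n)

Iteration 1:
  f(1.400000) = -2.976000
  f'(1.400000) = 3.280000
  x_1 = 1.400000 - (-2.976000)/3.280000 = 2.307317
Iteration 2:
  f(2.307317) = 2.558019
  f'(2.307317) = 9.741868
  x_2 = 2.307317 - 2.558019/9.741868 = 2.044737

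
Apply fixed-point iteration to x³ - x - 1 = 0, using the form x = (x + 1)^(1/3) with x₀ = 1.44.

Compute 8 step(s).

Equation: x³ - x - 1 = 0
Fixed-point form: x = (x + 1)^(1/3)
x₀ = 1.44

x_1 = g(1.440000) = 1.346263
x_2 = g(1.346263) = 1.328798
x_3 = g(1.328798) = 1.325492
x_4 = g(1.325492) = 1.324865
x_5 = g(1.324865) = 1.324746
x_6 = g(1.324746) = 1.324723
x_7 = g(1.324723) = 1.324719
x_8 = g(1.324719) = 1.324718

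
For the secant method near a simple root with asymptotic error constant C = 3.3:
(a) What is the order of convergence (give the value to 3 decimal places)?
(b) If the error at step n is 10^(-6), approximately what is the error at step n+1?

(a) Secant method has superlinear convergence with order φ = (1+√5)/2 ≈ 1.618.
    This means |e_{n+1}| ≈ C|e_n|^1.618.

(b) With |e_n| = 10^(-6) and C = 3.3:
    |e_{n+1}| ≈ 3.3 × (10^(-6))^1.618 = 3.3 × 10^(-9.71)

(a) ≈ 1.618 (golden ratio); (b) |e_{n+1}| ≈ 6.461e-10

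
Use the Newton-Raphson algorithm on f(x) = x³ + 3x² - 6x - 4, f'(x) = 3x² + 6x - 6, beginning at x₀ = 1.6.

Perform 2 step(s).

f(x) = x³ + 3x² - 6x - 4
f'(x) = 3x² + 6x - 6
x₀ = 1.6

Newton-Raphson formula: x_{n+1} = x_n - f(x_n)/f'(x_n)

Iteration 1:
  f(1.600000) = -1.824000
  f'(1.600000) = 11.280000
  x_1 = 1.600000 - (-1.824000)/11.280000 = 1.761702
Iteration 2:
  f(1.761702) = 0.208179
  f'(1.761702) = 13.880996
  x_2 = 1.761702 - 0.208179/13.880996 = 1.746705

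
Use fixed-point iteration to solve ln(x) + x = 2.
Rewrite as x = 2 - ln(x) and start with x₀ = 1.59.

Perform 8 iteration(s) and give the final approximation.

Equation: ln(x) + x = 2
Fixed-point form: x = 2 - ln(x)
x₀ = 1.59

x_1 = g(1.590000) = 1.536266
x_2 = g(1.536266) = 1.570645
x_3 = g(1.570645) = 1.548514
x_4 = g(1.548514) = 1.562705
x_5 = g(1.562705) = 1.553582
x_6 = g(1.553582) = 1.559437
x_7 = g(1.559437) = 1.555675
x_8 = g(1.555675) = 1.558090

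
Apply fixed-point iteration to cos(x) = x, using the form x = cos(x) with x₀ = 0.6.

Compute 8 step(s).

Equation: cos(x) = x
Fixed-point form: x = cos(x)
x₀ = 0.6

x_1 = g(0.600000) = 0.825336
x_2 = g(0.825336) = 0.678310
x_3 = g(0.678310) = 0.778634
x_4 = g(0.778634) = 0.711874
x_5 = g(0.711874) = 0.757139
x_6 = g(0.757139) = 0.726804
x_7 = g(0.726804) = 0.747302
x_8 = g(0.747302) = 0.733525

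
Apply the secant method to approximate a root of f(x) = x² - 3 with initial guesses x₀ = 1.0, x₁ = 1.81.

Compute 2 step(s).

f(x) = x² - 3
x₀ = 1.0, x₁ = 1.81

Secant formula: x_{n+1} = x_n - f(x_n)(x_n - x_{n-1})/(f(x_n) - f(x_{n-1}))

Iteration 1:
  f(1.000000) = -2.000000
  f(1.810000) = 0.276100
  x_2 = 1.810000 - 0.276100×(1.810000 - 1.000000)/(0.276100 - (-2.000000))
       = 1.711744
Iteration 2:
  f(1.810000) = 0.276100
  f(1.711744) = -0.069933
  x_3 = 1.711744 - (-0.069933)×(1.711744 - 1.810000)/(-0.069933 - 0.276100)
       = 1.731601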